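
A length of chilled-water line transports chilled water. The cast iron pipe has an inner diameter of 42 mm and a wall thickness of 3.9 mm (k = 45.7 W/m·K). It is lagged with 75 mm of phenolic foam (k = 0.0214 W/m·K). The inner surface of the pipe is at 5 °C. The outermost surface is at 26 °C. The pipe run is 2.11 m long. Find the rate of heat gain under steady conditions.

Q ≈ 4.29 W

Radial resistances (cylindrical: R_cond = ln(r_o/r_i)/(2πkL), R_conv = 1/(h·2πrL)):
R_cast iron pipe wall = ln(24.9/21)/(2π×45.7×2.11) = 2.812×10^-4 K/W
R_phenolic foam = ln(99.9/24.9)/(2π×0.0214×2.11) = 4.897 K/W
R_total = 4.897 K/W
Q = ΔT/R_total = 21/4.897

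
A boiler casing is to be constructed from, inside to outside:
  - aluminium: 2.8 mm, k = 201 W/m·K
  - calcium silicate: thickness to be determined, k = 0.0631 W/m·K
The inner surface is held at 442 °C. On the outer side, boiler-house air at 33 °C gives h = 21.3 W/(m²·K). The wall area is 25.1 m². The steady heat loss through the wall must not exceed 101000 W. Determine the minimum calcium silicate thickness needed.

L ≈ 3.45 mm

Series thermal resistances:
R_aluminium = L/(kA) = 0.0028/(201×25.1) = 5.55×10^-7 K/W
R_outer film = 1/(h_o·A) = 1/(21.3×25.1) = 0.00187 K/W
Sum of the known resistances R_other = 0.001871 K/W
Required total resistance R_tot = ΔT/Q_allow = 409/101000 = 0.00405 K/W
R_calcium silicate = R_tot − R_other = 0.002178 K/W
L = R·k·A = 0.002178×0.0631×25.1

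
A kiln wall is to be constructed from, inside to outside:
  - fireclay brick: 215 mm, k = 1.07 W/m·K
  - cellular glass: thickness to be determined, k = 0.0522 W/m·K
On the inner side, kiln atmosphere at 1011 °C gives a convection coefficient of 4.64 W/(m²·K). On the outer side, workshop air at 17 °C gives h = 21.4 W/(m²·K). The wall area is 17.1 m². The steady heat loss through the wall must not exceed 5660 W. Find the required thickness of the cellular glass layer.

Using the resistance-network approach (series):
R_inner film = 1/(h_i·A) = 1/(4.64×17.1) = 0.0126 K/W
R_fireclay brick = L/(kA) = 0.215/(1.07×17.1) = 0.01175 K/W
R_outer film = 1/(h_o·A) = 1/(21.4×17.1) = 0.002733 K/W
Sum of the known resistances R_other = 0.02709 K/W
Required total resistance R_tot = ΔT/Q_allow = 994/5660 = 0.1756 K/W
R_cellular glass = R_tot − R_other = 0.1485 K/W
L = R·k·A = 0.1485×0.0522×17.1

L ≈ 133 mm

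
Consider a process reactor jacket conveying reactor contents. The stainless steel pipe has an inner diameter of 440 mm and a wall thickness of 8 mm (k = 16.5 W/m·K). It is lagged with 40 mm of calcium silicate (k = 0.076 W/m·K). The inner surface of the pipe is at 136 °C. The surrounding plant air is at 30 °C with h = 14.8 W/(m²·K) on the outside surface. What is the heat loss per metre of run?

q′ ≈ 280 W/m

Cylindrical conduction, so R = ln(r₂/r₁)/(2πkL) per layer, in series:
R_stainless steel pipe wall = ln(228/220)/(2π×16.5×1) = 3.445×10^-4 K/W
R_calcium silicate = ln(268/228)/(2π×0.076×1) = 0.3385 K/W
R_outer film = 1/(h_o·2πr_oL) = 1/(14.8×2π×0.268×1) = 0.04013 K/W
R_total = 0.379 K/W
Q = ΔT/R_total = 106/0.379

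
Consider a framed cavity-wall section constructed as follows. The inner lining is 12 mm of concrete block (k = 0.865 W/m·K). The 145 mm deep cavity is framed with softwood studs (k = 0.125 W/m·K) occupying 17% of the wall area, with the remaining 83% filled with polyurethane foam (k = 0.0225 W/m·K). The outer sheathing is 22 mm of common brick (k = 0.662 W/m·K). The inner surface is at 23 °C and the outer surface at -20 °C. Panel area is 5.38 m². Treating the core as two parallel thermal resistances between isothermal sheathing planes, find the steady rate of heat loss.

Sheathing layers in series; stud and cavity paths in parallel between them.
R_inner = 0.012/(0.865×5.38) = 0.002579 K/W
R_stud  = 0.145/(0.125×0.17×5.38) = 1.268 K/W
R_cav   = 0.145/(0.0225×0.83×5.38) = 1.443 K/W
1/R_core = 1/R_stud + 1/R_cav → R_core = 0.6751 K/W
R_outer = 0.022/(0.662×5.38) = 0.006177 K/W
R_total = 0.6838 K/W
Q = ΔT/R_total = 43/0.6838

Q ≈ 62.9 W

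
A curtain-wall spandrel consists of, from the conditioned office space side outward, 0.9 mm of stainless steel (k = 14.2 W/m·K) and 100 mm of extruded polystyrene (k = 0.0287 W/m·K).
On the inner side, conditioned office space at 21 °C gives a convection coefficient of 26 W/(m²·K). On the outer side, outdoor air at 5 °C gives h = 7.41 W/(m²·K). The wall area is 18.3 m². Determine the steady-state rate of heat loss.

Q ≈ 80 W

Model the wall as resistances in series:
R_inner film = 1/(h_i·A) = 1/(26×18.3) = 0.002102 K/W
R_stainless steel = L/(kA) = 0.0009/(14.2×18.3) = 3.463×10^-6 K/W
R_extruded polystyrene = L/(kA) = 0.1/(0.0287×18.3) = 0.1904 K/W
R_outer film = 1/(h_o·A) = 1/(7.41×18.3) = 0.007374 K/W
R_total = 0.1999 K/W
Q = ΔT / R_total = 16 / 0.1999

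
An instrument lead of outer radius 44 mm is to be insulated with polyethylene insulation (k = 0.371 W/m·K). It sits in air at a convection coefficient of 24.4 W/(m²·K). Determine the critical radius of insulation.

For a cylinder r_cr = k/h = 0.371/24.4
r_cr = 15.2 mm; since the bare radius (44 mm) is above r_cr, any added insulation will reduce heat loss.

r_cr ≈ 15.2 mm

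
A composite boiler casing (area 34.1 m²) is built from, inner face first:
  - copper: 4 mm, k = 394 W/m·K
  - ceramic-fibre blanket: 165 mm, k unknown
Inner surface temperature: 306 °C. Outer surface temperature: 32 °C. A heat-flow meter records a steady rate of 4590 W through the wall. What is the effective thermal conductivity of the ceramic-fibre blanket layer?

Treating each layer as a thermal resistance in series:
R_copper = L/(kA) = 0.004/(394×34.1) = 2.977×10^-7 K/W
Sum of known resistances R_other = 2.977×10^-7 K/W
Total R = ΔT/Q = 274/4590 = 0.05969 K/W
R_ceramic-fibre blanket = R_total − R_other = 0.05969 K/W
k = L/(R·A) = 0.165/(0.05969×34.1)

k ≈ 0.0811 W/(m·K)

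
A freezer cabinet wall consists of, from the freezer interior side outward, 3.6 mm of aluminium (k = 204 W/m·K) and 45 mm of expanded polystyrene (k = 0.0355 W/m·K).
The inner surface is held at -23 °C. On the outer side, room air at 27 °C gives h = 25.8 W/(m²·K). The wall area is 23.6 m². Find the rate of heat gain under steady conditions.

Treating each layer as a thermal resistance in series:
R_aluminium = L/(kA) = 0.0036/(204×23.6) = 7.478×10^-7 K/W
R_expanded polystyrene = L/(kA) = 0.045/(0.0355×23.6) = 0.05371 K/W
R_outer film = 1/(h_o·A) = 1/(25.8×23.6) = 0.001642 K/W
R_total = 0.05536 K/W
Q = ΔT / R_total = 50 / 0.05536

Q ≈ 903 W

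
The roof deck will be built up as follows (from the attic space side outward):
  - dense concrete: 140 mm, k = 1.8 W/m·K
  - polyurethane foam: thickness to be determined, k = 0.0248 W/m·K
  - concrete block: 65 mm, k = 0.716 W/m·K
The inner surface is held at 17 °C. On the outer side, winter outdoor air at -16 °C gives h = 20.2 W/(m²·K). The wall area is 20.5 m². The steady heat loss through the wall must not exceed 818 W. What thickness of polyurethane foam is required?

Using the resistance-network approach (series):
R_dense concrete = L/(kA) = 0.14/(1.8×20.5) = 0.003794 K/W
R_concrete block = L/(kA) = 0.065/(0.716×20.5) = 0.004428 K/W
R_outer film = 1/(h_o·A) = 1/(20.2×20.5) = 0.002415 K/W
Sum of the known resistances R_other = 0.01064 K/W
Required total resistance R_tot = ΔT/Q_allow = 33/818 = 0.04034 K/W
R_polyurethane foam = R_tot − R_other = 0.0297 K/W
L = R·k·A = 0.0297×0.0248×20.5

L ≈ 15.1 mm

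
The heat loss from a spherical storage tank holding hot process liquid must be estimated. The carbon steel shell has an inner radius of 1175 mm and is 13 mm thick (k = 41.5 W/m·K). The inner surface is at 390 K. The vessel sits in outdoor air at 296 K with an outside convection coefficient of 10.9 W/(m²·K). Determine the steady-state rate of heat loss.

Q ≈ 18100 W

Radial (spherical) resistances in series:
R_carbon steel shell = (1/1.175 − 1/1.188)/(4π×41.5) = 1.786×10^-5 K/W
R_outer film = 1/(h·4πr_o²) = 1/(10.9×4π×1.188²) = 0.005173 K/W
R_total = 0.005191 K/W
Q = ΔT/R_total = 94/0.005191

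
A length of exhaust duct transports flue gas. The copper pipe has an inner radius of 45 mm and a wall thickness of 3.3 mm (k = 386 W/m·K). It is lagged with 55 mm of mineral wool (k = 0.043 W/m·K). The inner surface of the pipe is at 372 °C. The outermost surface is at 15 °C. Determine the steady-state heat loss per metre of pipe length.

For a radial system each layer contributes R = ln(r_out/r_in)/(2πkL); films add R = 1/(hA).
R_copper pipe wall = ln(48.3/45)/(2π×386×1) = 2.918×10^-5 K/W
R_mineral wool = ln(103.3/48.3)/(2π×0.043×1) = 2.814 K/W
R_total = 2.814 K/W
Q = ΔT/R_total = 357/2.814

q′ ≈ 127 W/m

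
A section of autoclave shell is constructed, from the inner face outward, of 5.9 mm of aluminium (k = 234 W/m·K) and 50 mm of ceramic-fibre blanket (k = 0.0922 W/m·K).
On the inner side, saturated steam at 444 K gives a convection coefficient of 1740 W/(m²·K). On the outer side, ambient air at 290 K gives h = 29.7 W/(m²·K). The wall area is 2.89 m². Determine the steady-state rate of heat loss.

Treating each layer as a thermal resistance in series:
R_inner film = 1/(h_i·A) = 1/(1740×2.89) = 1.989×10^-4 K/W
R_aluminium = L/(kA) = 0.0059/(234×2.89) = 8.724×10^-6 K/W
R_ceramic-fibre blanket = L/(kA) = 0.05/(0.0922×2.89) = 0.1876 K/W
R_outer film = 1/(h_o·A) = 1/(29.7×2.89) = 0.01165 K/W
R_total = 0.1995 K/W
Q = ΔT / R_total = 154 / 0.1995

Q ≈ 772 W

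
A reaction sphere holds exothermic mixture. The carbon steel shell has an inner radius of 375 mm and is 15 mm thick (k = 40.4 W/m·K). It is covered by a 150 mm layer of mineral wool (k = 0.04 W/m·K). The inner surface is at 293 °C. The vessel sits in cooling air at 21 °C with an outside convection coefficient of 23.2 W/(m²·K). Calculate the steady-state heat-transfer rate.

Radial (spherical) resistances in series:
R_carbon steel shell = (1/0.375 − 1/0.39)/(4π×40.4) = 2.02×10^-4 K/W
R_mineral wool = (1/0.39 − 1/0.54)/(4π×0.04) = 1.417 K/W
R_outer film = 1/(h·4πr_o²) = 1/(23.2×4π×0.54²) = 0.01176 K/W
R_total = 1.429 K/W
Q = ΔT/R_total = 272/1.429

Q ≈ 190 W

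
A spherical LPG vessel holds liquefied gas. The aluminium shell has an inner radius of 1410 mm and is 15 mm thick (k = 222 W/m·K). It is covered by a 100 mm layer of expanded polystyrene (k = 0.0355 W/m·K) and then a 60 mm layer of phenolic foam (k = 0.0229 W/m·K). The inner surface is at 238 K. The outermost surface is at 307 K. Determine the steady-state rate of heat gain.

For a spherical shell R = (1/r₁ − 1/r₂)/(4πk); film R = 1/(h·4πr²). In series:
R_aluminium shell = (1/1.41 − 1/1.425)/(4π×222) = 2.676×10^-6 K/W
R_expanded polystyrene = (1/1.425 − 1/1.525)/(4π×0.0355) = 0.1032 K/W
R_phenolic foam = (1/1.525 − 1/1.585)/(4π×0.0229) = 0.08626 K/W
R_total = 0.1894 K/W
Q = ΔT/R_total = 69/0.1894

Q ≈ 364 W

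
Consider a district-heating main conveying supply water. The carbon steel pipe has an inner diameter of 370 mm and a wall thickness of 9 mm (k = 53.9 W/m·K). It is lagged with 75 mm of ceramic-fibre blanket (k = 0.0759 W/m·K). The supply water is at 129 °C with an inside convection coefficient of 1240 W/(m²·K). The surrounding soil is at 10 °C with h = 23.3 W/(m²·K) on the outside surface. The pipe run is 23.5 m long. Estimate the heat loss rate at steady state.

Q ≈ 3930 W

Radial resistances (cylindrical: R_cond = ln(r_o/r_i)/(2πkL), R_conv = 1/(h·2πrL)):
R_inner film = 1/(h_i·2πr₁L) = 1/(1240×2π×0.185×23.5) = 2.952×10^-5 K/W
R_carbon steel pipe wall = ln(194/185)/(2π×53.9×23.5) = 5.969×10^-6 K/W
R_ceramic-fibre blanket = ln(269/194)/(2π×0.0759×23.5) = 0.02917 K/W
R_outer film = 1/(h_o·2πr_oL) = 1/(23.3×2π×0.269×23.5) = 0.001081 K/W
R_total = 0.03028 K/W
Q = ΔT/R_total = 119/0.03028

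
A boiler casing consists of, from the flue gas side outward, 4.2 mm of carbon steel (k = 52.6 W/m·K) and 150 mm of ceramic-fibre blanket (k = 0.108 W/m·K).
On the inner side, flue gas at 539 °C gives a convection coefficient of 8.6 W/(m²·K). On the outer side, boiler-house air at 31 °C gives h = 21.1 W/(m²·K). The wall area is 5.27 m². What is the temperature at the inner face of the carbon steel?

T ≈ 501 °C

Treating each layer as a thermal resistance in series:
R_inner film = 1/(h_i·A) = 1/(8.6×5.27) = 0.02206 K/W
R_carbon steel = L/(kA) = 0.0042/(52.6×5.27) = 1.515×10^-5 K/W
R_ceramic-fibre blanket = L/(kA) = 0.15/(0.108×5.27) = 0.2635 K/W
R_outer film = 1/(h_o·A) = 1/(21.1×5.27) = 0.008993 K/W
R_total = 0.2946 K/W;  Q = ΔT/R_total = 508/0.2946 = 1724 W
T_interface = T_inner − Q·ΣR(inner→interface) = 539 − 1720×0.02206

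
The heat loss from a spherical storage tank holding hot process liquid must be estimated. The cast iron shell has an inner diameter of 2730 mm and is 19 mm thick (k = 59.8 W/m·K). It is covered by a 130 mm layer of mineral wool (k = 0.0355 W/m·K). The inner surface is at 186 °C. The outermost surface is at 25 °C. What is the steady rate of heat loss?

Radial (spherical) resistances in series:
R_cast iron shell = (1/1.365 − 1/1.384)/(4π×59.8) = 1.338×10^-5 K/W
R_mineral wool = (1/1.384 − 1/1.514)/(4π×0.0355) = 0.1391 K/W
R_total = 0.1391 K/W
Q = ΔT/R_total = 161/0.1391

Q ≈ 1160 W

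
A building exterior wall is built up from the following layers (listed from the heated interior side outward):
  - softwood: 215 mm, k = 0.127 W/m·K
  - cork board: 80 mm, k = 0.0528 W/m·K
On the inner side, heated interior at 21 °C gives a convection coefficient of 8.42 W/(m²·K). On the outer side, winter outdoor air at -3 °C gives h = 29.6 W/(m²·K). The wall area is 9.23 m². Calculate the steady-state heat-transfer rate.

Q ≈ 65.9 W

Using the resistance-network approach (series):
R_inner film = 1/(h_i·A) = 1/(8.42×9.23) = 0.01287 K/W
R_softwood = L/(kA) = 0.215/(0.127×9.23) = 0.1834 K/W
R_cork board = L/(kA) = 0.08/(0.0528×9.23) = 0.1642 K/W
R_outer film = 1/(h_o·A) = 1/(29.6×9.23) = 0.00366 K/W
R_total = 0.3641 K/W
Q = ΔT / R_total = 24 / 0.3641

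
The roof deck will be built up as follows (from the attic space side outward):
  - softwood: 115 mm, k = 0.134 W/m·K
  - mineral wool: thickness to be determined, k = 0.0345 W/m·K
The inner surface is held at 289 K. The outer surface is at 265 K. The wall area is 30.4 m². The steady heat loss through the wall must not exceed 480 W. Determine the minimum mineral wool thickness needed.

L ≈ 22.8 mm

Using the resistance-network approach (series):
R_softwood = L/(kA) = 0.115/(0.134×30.4) = 0.02823 K/W
Sum of the known resistances R_other = 0.02823 K/W
Required total resistance R_tot = ΔT/Q_allow = 24/480 = 0.05 K/W
R_mineral wool = R_tot − R_other = 0.02177 K/W
L = R·k·A = 0.02177×0.0345×30.4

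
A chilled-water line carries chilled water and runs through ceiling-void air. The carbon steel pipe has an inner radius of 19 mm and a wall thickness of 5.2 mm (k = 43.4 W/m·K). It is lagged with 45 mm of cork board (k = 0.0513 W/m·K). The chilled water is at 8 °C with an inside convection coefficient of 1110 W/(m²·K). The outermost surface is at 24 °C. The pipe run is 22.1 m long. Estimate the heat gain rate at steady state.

Q ≈ 108 W

Radial resistances (cylindrical: R_cond = ln(r_o/r_i)/(2πkL), R_conv = 1/(h·2πrL)):
R_inner film = 1/(h_i·2πr₁L) = 1/(1110×2π×0.019×22.1) = 3.415×10^-4 K/W
R_carbon steel pipe wall = ln(24.2/19)/(2π×43.4×22.1) = 4.014×10^-5 K/W
R_cork board = ln(69.2/24.2)/(2π×0.0513×22.1) = 0.1475 K/W
R_total = 0.1479 K/W
Q = ΔT/R_total = 16/0.1479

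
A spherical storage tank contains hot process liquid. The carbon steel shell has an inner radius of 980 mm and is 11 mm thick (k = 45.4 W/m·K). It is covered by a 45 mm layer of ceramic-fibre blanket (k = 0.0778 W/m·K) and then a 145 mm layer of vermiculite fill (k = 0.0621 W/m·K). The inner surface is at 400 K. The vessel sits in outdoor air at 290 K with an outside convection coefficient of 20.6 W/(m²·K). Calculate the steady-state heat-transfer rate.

Q ≈ 551 W

Each spherical layer contributes R = (1/r_i − 1/r_o)/(4πk):
R_carbon steel shell = (1/0.98 − 1/0.991)/(4π×45.4) = 1.985×10^-5 K/W
R_ceramic-fibre blanket = (1/0.991 − 1/1.036)/(4π×0.0778) = 0.04483 K/W
R_vermiculite fill = (1/1.036 − 1/1.181)/(4π×0.0621) = 0.1519 K/W
R_outer film = 1/(h·4πr_o²) = 1/(20.6×4π×1.181²) = 0.00277 K/W
R_total = 0.1995 K/W
Q = ΔT/R_total = 110/0.1995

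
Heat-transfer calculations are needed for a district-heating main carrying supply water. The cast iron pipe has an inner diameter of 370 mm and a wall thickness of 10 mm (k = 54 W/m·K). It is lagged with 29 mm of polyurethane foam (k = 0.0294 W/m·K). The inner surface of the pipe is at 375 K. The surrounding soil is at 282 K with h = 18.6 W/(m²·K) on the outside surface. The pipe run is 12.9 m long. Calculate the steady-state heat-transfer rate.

Cylindrical conduction, so R = ln(r₂/r₁)/(2πkL) per layer, in series:
R_cast iron pipe wall = ln(195/185)/(2π×54×12.9) = 1.203×10^-5 K/W
R_polyurethane foam = ln(224/195)/(2π×0.0294×12.9) = 0.05818 K/W
R_outer film = 1/(h_o·2πr_oL) = 1/(18.6×2π×0.224×12.9) = 0.002961 K/W
R_total = 0.06116 K/W
Q = ΔT/R_total = 93/0.06116

Q ≈ 1520 W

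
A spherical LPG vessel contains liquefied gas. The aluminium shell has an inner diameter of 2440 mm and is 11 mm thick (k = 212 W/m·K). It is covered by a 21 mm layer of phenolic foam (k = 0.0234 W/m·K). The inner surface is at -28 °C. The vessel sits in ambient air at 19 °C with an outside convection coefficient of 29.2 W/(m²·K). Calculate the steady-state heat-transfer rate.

For a spherical shell R = (1/r₁ − 1/r₂)/(4πk); film R = 1/(h·4πr²). In series:
R_aluminium shell = (1/1.22 − 1/1.231)/(4π×212) = 2.749×10^-6 K/W
R_phenolic foam = (1/1.231 − 1/1.252)/(4π×0.0234) = 0.04634 K/W
R_outer film = 1/(h·4πr_o²) = 1/(29.2×4π×1.252²) = 0.001739 K/W
R_total = 0.04808 K/W
Q = ΔT/R_total = 47/0.04808

Q ≈ 978 W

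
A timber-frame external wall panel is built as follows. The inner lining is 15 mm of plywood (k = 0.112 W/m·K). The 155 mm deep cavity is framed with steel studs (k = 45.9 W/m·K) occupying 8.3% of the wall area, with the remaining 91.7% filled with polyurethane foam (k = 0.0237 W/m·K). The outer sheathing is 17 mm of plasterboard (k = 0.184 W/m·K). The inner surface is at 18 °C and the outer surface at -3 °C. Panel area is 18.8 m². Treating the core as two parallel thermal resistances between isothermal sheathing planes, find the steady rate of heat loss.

Q ≈ 1480 W

Sheathing layers in series; stud and cavity paths in parallel between them.
R_inner = 0.015/(0.112×18.8) = 0.007124 K/W
R_stud  = 0.155/(45.9×0.083×18.8) = 0.002164 K/W
R_cav   = 0.155/(0.0237×0.917×18.8) = 0.3794 K/W
1/R_core = 1/R_stud + 1/R_cav → R_core = 0.002152 K/W
R_outer = 0.017/(0.184×18.8) = 0.004914 K/W
R_total = 0.01419 K/W
Q = ΔT/R_total = 21/0.01419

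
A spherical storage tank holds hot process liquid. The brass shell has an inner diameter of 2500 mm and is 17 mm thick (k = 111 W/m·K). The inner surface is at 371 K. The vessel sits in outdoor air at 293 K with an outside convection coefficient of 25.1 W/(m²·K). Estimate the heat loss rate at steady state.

Q ≈ 39300 W

For a spherical shell R = (1/r₁ − 1/r₂)/(4πk); film R = 1/(h·4πr²). In series:
R_brass shell = (1/1.25 − 1/1.267)/(4π×111) = 7.695×10^-6 K/W
R_outer film = 1/(h·4πr_o²) = 1/(25.1×4π×1.267²) = 0.001975 K/W
R_total = 0.001983 K/W
Q = ΔT/R_total = 78/0.001983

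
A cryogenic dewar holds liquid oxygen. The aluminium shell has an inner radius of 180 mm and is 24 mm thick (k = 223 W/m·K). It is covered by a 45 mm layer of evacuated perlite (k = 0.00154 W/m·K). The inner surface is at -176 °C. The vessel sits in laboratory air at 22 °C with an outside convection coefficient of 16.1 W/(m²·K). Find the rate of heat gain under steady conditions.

Q ≈ 4.32 W

Spherical conduction: R = (1/r_in − 1/r_out)/(4πk) per layer; series-sum.
R_aluminium shell = (1/0.18 − 1/0.204)/(4π×223) = 2.332×10^-4 K/W
R_evacuated perlite = (1/0.204 − 1/0.249)/(4π×0.00154) = 45.78 K/W
R_outer film = 1/(h·4πr_o²) = 1/(16.1×4π×0.249²) = 0.07972 K/W
R_total = 45.86 K/W
Q = ΔT/R_total = 198/45.86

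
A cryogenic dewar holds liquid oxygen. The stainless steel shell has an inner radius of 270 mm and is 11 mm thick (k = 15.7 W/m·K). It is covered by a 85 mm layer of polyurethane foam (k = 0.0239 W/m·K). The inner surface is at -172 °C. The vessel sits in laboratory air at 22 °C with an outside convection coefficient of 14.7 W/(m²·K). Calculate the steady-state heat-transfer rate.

Q ≈ 69.5 W

For a spherical shell R = (1/r₁ − 1/r₂)/(4πk); film R = 1/(h·4πr²). In series:
R_stainless steel shell = (1/0.27 − 1/0.281)/(4π×15.7) = 7.349×10^-4 K/W
R_polyurethane foam = (1/0.281 − 1/0.366)/(4π×0.0239) = 2.752 K/W
R_outer film = 1/(h·4πr_o²) = 1/(14.7×4π×0.366²) = 0.04041 K/W
R_total = 2.793 K/W
Q = ΔT/R_total = 194/2.793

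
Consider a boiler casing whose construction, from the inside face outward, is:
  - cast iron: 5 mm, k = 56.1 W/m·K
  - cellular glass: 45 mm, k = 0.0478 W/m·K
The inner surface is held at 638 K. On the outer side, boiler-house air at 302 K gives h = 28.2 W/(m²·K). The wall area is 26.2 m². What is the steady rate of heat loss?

Thermal resistances in series:
R_cast iron = L/(kA) = 0.005/(56.1×26.2) = 3.402×10^-6 K/W
R_cellular glass = L/(kA) = 0.045/(0.0478×26.2) = 0.03593 K/W
R_outer film = 1/(h_o·A) = 1/(28.2×26.2) = 0.001353 K/W
R_total = 0.03729 K/W
Q = ΔT / R_total = 336 / 0.03729

Q ≈ 9010 W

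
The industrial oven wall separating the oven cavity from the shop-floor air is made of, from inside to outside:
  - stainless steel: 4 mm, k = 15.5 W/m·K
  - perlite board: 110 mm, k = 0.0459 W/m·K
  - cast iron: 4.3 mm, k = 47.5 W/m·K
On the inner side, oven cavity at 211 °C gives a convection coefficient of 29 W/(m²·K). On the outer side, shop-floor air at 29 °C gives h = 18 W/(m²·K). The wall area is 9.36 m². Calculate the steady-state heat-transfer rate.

Q ≈ 685 W

Model the wall as resistances in series:
R_inner film = 1/(h_i·A) = 1/(29×9.36) = 0.003684 K/W
R_stainless steel = L/(kA) = 0.004/(15.5×9.36) = 2.757×10^-5 K/W
R_perlite board = L/(kA) = 0.11/(0.0459×9.36) = 0.256 K/W
R_cast iron = L/(kA) = 0.0043/(47.5×9.36) = 9.672×10^-6 K/W
R_outer film = 1/(h_o·A) = 1/(18×9.36) = 0.005935 K/W
R_total = 0.2657 K/W
Q = ΔT / R_total = 182 / 0.2657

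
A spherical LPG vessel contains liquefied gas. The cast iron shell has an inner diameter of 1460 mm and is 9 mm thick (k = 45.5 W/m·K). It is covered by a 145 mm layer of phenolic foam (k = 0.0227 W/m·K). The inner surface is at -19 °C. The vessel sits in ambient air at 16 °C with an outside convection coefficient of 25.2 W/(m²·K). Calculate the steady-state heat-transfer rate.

Q ≈ 44.7 W

For a spherical shell R = (1/r₁ − 1/r₂)/(4πk); film R = 1/(h·4πr²). In series:
R_cast iron shell = (1/0.73 − 1/0.739)/(4π×45.5) = 2.918×10^-5 K/W
R_phenolic foam = (1/0.739 − 1/0.884)/(4π×0.0227) = 0.7781 K/W
R_outer film = 1/(h·4πr_o²) = 1/(25.2×4π×0.884²) = 0.004041 K/W
R_total = 0.7822 K/W
Q = ΔT/R_total = 35/0.7822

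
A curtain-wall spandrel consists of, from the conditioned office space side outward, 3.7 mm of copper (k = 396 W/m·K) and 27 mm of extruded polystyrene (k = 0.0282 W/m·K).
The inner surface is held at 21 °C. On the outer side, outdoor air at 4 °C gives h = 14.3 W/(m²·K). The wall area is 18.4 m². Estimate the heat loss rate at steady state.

Treating each layer as a thermal resistance in series:
R_copper = L/(kA) = 0.0037/(396×18.4) = 5.078×10^-7 K/W
R_extruded polystyrene = L/(kA) = 0.027/(0.0282×18.4) = 0.05204 K/W
R_outer film = 1/(h_o·A) = 1/(14.3×18.4) = 0.003801 K/W
R_total = 0.05584 K/W
Q = ΔT / R_total = 17 / 0.05584

Q ≈ 304 W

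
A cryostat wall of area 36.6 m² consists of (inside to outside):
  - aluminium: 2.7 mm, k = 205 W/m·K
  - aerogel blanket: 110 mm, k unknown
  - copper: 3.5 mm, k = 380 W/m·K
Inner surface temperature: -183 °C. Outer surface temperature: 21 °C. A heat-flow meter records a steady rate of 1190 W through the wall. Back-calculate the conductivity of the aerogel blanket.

k ≈ 0.0175 W/(m·K)

Treating each layer as a thermal resistance in series:
R_aluminium = L/(kA) = 0.0027/(205×36.6) = 3.599×10^-7 K/W
R_copper = L/(kA) = 0.0035/(380×36.6) = 2.517×10^-7 K/W
Sum of known resistances R_other = 6.115×10^-7 K/W
Total R = ΔT/Q = 204/1190 = 0.1714 K/W
R_aerogel blanket = R_total − R_other = 0.1714 K/W
k = L/(R·A) = 0.11/(0.1714×36.6)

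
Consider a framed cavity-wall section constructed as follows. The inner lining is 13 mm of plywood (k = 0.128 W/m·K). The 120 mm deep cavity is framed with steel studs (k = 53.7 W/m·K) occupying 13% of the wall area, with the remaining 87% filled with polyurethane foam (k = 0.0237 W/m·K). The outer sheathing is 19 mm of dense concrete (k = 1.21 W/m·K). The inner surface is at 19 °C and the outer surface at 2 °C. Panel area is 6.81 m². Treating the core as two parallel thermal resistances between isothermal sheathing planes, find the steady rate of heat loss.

Q ≈ 861 W

Sheathing layers in series; stud and cavity paths in parallel between them.
R_inner = 0.013/(0.128×6.81) = 0.01491 K/W
R_stud  = 0.12/(53.7×0.13×6.81) = 0.002524 K/W
R_cav   = 0.12/(0.0237×0.87×6.81) = 0.8546 K/W
1/R_core = 1/R_stud + 1/R_cav → R_core = 0.002517 K/W
R_outer = 0.019/(1.21×6.81) = 0.002306 K/W
R_total = 0.01974 K/W
Q = ΔT/R_total = 17/0.01974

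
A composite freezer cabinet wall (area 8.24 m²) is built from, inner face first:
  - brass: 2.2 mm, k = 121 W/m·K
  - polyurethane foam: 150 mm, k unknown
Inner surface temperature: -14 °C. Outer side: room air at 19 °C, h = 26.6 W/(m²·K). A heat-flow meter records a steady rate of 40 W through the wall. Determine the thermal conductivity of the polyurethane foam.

Using the resistance-network approach (series):
R_brass = L/(kA) = 0.0022/(121×8.24) = 2.207×10^-6 K/W
R_outer film = 1/(h_o·A) = 1/(26.6×8.24) = 0.004562 K/W
Sum of known resistances R_other = 0.004565 K/W
Total R = ΔT/Q = 33/40 = 0.825 K/W
R_polyurethane foam = R_total − R_other = 0.8204 K/W
k = L/(R·A) = 0.15/(0.8204×8.24)

k ≈ 0.0222 W/(m·K)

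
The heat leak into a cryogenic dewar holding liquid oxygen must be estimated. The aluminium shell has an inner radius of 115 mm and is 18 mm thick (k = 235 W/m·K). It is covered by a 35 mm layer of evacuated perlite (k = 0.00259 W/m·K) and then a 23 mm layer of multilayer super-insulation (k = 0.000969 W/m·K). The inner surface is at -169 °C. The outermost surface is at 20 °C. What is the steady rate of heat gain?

Radial (spherical) resistances in series:
R_aluminium shell = (1/0.115 − 1/0.133)/(4π×235) = 3.985×10^-4 K/W
R_evacuated perlite = (1/0.133 − 1/0.168)/(4π×0.00259) = 48.13 K/W
R_multilayer super-insulation = (1/0.168 − 1/0.191)/(4π×0.000969) = 58.86 K/W
R_total = 107 K/W
Q = ΔT/R_total = 189/107

Q ≈ 1.77 W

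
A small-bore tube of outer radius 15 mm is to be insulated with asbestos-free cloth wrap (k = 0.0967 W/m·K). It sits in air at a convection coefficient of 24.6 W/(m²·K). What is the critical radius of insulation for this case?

For a cylinder r_cr = k/h = 0.0967/24.6
r_cr = 3.93 mm; since the bare radius (15 mm) is above r_cr, any added insulation will reduce heat loss.

r_cr ≈ 3.93 mm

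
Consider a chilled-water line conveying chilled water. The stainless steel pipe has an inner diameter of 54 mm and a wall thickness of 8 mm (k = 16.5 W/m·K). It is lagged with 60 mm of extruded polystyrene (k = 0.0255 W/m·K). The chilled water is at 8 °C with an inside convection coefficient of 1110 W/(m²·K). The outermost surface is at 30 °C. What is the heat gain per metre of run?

q′ ≈ 3.53 W/m

For a radial system each layer contributes R = ln(r_out/r_in)/(2πkL); films add R = 1/(hA).
R_inner film = 1/(h_i·2πr₁L) = 1/(1110×2π×0.027×1) = 0.00531 K/W
R_stainless steel pipe wall = ln(35/27)/(2π×16.5×1) = 0.002503 K/W
R_extruded polystyrene = ln(95/35)/(2π×0.0255×1) = 6.232 K/W
R_total = 6.24 K/W
Q = ΔT/R_total = 22/6.24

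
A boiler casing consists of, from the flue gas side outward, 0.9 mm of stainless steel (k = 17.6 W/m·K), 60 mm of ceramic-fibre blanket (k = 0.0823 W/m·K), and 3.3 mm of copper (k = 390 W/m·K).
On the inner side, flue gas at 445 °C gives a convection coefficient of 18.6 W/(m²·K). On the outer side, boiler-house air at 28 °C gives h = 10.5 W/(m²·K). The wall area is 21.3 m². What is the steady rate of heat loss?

Model the wall as resistances in series:
R_inner film = 1/(h_i·A) = 1/(18.6×21.3) = 0.002524 K/W
R_stainless steel = L/(kA) = 0.0009/(17.6×21.3) = 2.401×10^-6 K/W
R_ceramic-fibre blanket = L/(kA) = 0.06/(0.0823×21.3) = 0.03423 K/W
R_copper = L/(kA) = 0.0033/(390×21.3) = 3.973×10^-7 K/W
R_outer film = 1/(h_o·A) = 1/(10.5×21.3) = 0.004471 K/W
R_total = 0.04123 K/W
Q = ΔT / R_total = 417 / 0.04123

Q ≈ 10100 W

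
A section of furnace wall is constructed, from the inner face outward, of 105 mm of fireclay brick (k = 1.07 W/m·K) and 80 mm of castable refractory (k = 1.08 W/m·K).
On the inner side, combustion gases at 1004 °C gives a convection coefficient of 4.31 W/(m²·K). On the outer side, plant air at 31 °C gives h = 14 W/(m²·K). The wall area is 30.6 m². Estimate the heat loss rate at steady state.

Q ≈ 62600 W

Model the wall as resistances in series:
R_inner film = 1/(h_i·A) = 1/(4.31×30.6) = 0.007582 K/W
R_fireclay brick = L/(kA) = 0.105/(1.07×30.6) = 0.003207 K/W
R_castable refractory = L/(kA) = 0.08/(1.08×30.6) = 0.002421 K/W
R_outer film = 1/(h_o·A) = 1/(14×30.6) = 0.002334 K/W
R_total = 0.01554 K/W
Q = ΔT / R_total = 973 / 0.01554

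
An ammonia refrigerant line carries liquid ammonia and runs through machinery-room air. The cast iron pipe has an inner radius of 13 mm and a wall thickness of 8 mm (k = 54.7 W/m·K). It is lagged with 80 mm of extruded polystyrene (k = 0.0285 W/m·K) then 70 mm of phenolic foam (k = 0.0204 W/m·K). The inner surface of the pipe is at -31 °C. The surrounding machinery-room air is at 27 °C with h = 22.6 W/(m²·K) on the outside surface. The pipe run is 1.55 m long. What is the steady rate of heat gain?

Q ≈ 6.96 W

Radial resistances (cylindrical: R_cond = ln(r_o/r_i)/(2πkL), R_conv = 1/(h·2πrL)):
R_cast iron pipe wall = ln(21/13)/(2π×54.7×1.55) = 9.002×10^-4 K/W
R_extruded polystyrene = ln(101/21)/(2π×0.0285×1.55) = 5.659 K/W
R_phenolic foam = ln(171/101)/(2π×0.0204×1.55) = 2.65 K/W
R_outer film = 1/(h_o·2πr_oL) = 1/(22.6×2π×0.171×1.55) = 0.02657 K/W
R_total = 8.336 K/W
Q = ΔT/R_total = 58/8.336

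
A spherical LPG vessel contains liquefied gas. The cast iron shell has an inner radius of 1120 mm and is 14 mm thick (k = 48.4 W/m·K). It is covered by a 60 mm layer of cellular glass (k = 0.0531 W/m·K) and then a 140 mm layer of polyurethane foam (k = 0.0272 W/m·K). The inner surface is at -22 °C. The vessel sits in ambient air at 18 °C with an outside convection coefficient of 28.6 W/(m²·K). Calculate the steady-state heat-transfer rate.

Q ≈ 123 W

Spherical conduction: R = (1/r_in − 1/r_out)/(4πk) per layer; series-sum.
R_cast iron shell = (1/1.12 − 1/1.134)/(4π×48.4) = 1.812×10^-5 K/W
R_cellular glass = (1/1.134 − 1/1.194)/(4π×0.0531) = 0.06641 K/W
R_polyurethane foam = (1/1.194 − 1/1.334)/(4π×0.0272) = 0.2572 K/W
R_outer film = 1/(h·4πr_o²) = 1/(28.6×4π×1.334²) = 0.001564 K/W
R_total = 0.3251 K/W
Q = ΔT/R_total = 40/0.3251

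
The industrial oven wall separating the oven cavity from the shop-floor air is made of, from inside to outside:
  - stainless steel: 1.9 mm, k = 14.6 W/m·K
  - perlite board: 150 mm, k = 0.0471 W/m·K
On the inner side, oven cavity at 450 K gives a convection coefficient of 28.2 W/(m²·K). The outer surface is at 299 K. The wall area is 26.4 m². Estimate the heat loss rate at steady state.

Q ≈ 1240 W

Thermal resistances in series:
R_inner film = 1/(h_i·A) = 1/(28.2×26.4) = 0.001343 K/W
R_stainless steel = L/(kA) = 0.0019/(14.6×26.4) = 4.929×10^-6 K/W
R_perlite board = L/(kA) = 0.15/(0.0471×26.4) = 0.1206 K/W
R_total = 0.122 K/W
Q = ΔT / R_total = 151 / 0.122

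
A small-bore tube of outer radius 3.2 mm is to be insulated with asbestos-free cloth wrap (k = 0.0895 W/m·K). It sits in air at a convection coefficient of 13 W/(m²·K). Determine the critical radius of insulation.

For a cylinder r_cr = k/h = 0.0895/13
r_cr = 6.88 mm; since the bare radius (3.2 mm) is below r_cr, adding a thin layer of insulation will *increase* heat loss.

r_cr ≈ 6.88 mm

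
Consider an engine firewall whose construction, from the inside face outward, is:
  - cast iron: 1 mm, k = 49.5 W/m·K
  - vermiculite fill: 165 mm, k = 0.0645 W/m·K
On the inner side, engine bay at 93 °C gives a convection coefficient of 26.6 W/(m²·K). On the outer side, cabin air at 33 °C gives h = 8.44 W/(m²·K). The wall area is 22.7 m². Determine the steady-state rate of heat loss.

Model the wall as resistances in series:
R_inner film = 1/(h_i·A) = 1/(26.6×22.7) = 0.001656 K/W
R_cast iron = L/(kA) = 0.001/(49.5×22.7) = 8.9×10^-7 K/W
R_vermiculite fill = L/(kA) = 0.165/(0.0645×22.7) = 0.1127 K/W
R_outer film = 1/(h_o·A) = 1/(8.44×22.7) = 0.00522 K/W
R_total = 0.1196 K/W
Q = ΔT / R_total = 60 / 0.1196

Q ≈ 502 W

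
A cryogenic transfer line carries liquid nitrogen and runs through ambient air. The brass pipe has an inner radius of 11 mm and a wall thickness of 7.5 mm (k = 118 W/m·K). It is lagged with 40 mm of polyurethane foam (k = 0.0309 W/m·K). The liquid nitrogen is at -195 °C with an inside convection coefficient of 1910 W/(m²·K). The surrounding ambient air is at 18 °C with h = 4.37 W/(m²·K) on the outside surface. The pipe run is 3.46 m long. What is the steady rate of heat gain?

Q ≈ 112 W

Cylindrical conduction, so R = ln(r₂/r₁)/(2πkL) per layer, in series:
R_inner film = 1/(h_i·2πr₁L) = 1/(1910×2π×0.011×3.46) = 0.002189 K/W
R_brass pipe wall = ln(18.5/11)/(2π×118×3.46) = 2.027×10^-4 K/W
R_polyurethane foam = ln(58.5/18.5)/(2π×0.0309×3.46) = 1.714 K/W
R_outer film = 1/(h_o·2πr_oL) = 1/(4.37×2π×0.0585×3.46) = 0.1799 K/W
R_total = 1.896 K/W
Q = ΔT/R_total = 213/1.896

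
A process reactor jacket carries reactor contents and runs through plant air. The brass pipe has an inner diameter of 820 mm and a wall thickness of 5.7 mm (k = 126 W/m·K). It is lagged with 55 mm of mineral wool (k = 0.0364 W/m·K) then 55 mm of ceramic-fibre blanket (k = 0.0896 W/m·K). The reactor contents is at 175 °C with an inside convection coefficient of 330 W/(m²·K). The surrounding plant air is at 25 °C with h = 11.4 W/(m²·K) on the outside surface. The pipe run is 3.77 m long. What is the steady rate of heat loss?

Q ≈ 737 W

Per-layer cylindrical resistances, series-summed:
R_inner film = 1/(h_i·2πr₁L) = 1/(330×2π×0.41×3.77) = 3.12×10^-4 K/W
R_brass pipe wall = ln(415.7/410)/(2π×126×3.77) = 4.626×10^-6 K/W
R_mineral wool = ln(470.7/415.7)/(2π×0.0364×3.77) = 0.1441 K/W
R_ceramic-fibre blanket = ln(525.7/470.7)/(2π×0.0896×3.77) = 0.05207 K/W
R_outer film = 1/(h_o·2πr_oL) = 1/(11.4×2π×0.5257×3.77) = 0.007044 K/W
R_total = 0.2035 K/W
Q = ΔT/R_total = 150/0.2035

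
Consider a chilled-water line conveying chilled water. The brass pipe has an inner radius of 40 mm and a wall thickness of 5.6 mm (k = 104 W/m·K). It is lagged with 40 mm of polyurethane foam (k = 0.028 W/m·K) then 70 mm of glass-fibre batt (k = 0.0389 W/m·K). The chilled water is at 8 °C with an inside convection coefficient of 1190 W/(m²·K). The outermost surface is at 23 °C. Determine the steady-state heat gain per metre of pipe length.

q′ ≈ 2.49 W/m

Per-layer cylindrical resistances, series-summed:
R_inner film = 1/(h_i·2πr₁L) = 1/(1190×2π×0.04×1) = 0.003344 K/W
R_brass pipe wall = ln(45.6/40)/(2π×104×1) = 2.005×10^-4 K/W
R_polyurethane foam = ln(85.6/45.6)/(2π×0.028×1) = 3.58 K/W
R_glass-fibre batt = ln(155.6/85.6)/(2π×0.0389×1) = 2.445 K/W
R_total = 6.028 K/W
Q = ΔT/R_total = 15/6.028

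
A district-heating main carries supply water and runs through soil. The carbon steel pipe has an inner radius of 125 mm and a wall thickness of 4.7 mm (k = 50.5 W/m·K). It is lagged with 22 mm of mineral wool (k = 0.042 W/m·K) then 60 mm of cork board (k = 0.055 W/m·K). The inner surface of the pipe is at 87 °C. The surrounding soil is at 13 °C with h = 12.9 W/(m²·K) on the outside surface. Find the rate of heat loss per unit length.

q′ ≈ 45.8 W/m

Treating each annulus and film as a series resistance:
R_carbon steel pipe wall = ln(129.7/125)/(2π×50.5×1) = 1.163×10^-4 K/W
R_mineral wool = ln(151.7/129.7)/(2π×0.042×1) = 0.5937 K/W
R_cork board = ln(211.7/151.7)/(2π×0.055×1) = 0.9644 K/W
R_outer film = 1/(h_o·2πr_oL) = 1/(12.9×2π×0.2117×1) = 0.05828 K/W
R_total = 1.617 K/W
Q = ΔT/R_total = 74/1.617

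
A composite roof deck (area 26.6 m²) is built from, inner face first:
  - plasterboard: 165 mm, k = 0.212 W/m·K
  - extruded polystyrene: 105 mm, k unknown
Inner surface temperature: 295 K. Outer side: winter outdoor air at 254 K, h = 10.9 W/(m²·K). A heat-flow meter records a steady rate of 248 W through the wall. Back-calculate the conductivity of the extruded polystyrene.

Thermal resistances in series:
R_plasterboard = L/(kA) = 0.165/(0.212×26.6) = 0.02926 K/W
R_outer film = 1/(h_o·A) = 1/(10.9×26.6) = 0.003449 K/W
Sum of known resistances R_other = 0.03271 K/W
Total R = ΔT/Q = 41/248 = 0.1653 K/W
R_extruded polystyrene = R_total − R_other = 0.1326 K/W
k = L/(R·A) = 0.105/(0.1326×26.6)

k ≈ 0.0298 W/(m·K)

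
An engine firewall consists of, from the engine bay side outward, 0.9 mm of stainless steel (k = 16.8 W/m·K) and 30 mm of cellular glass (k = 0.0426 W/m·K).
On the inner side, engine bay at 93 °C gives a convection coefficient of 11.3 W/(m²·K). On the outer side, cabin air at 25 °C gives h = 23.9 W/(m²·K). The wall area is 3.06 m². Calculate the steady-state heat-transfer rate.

Model the wall as resistances in series:
R_inner film = 1/(h_i·A) = 1/(11.3×3.06) = 0.02892 K/W
R_stainless steel = L/(kA) = 0.0009/(16.8×3.06) = 1.751×10^-5 K/W
R_cellular glass = L/(kA) = 0.03/(0.0426×3.06) = 0.2301 K/W
R_outer film = 1/(h_o·A) = 1/(23.9×3.06) = 0.01367 K/W
R_total = 0.2728 K/W
Q = ΔT / R_total = 68 / 0.2728

Q ≈ 249 W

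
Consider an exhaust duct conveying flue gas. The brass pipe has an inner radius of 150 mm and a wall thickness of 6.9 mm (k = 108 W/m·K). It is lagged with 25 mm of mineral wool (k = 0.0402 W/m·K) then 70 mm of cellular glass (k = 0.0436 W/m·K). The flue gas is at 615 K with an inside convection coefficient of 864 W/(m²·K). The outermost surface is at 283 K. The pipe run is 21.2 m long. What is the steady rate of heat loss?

Q ≈ 3970 W

Treating each annulus and film as a series resistance:
R_inner film = 1/(h_i·2πr₁L) = 1/(864×2π×0.15×21.2) = 5.793×10^-5 K/W
R_brass pipe wall = ln(156.9/150)/(2π×108×21.2) = 3.126×10^-6 K/W
R_mineral wool = ln(181.9/156.9)/(2π×0.0402×21.2) = 0.02761 K/W
R_cellular glass = ln(251.9/181.9)/(2π×0.0436×21.2) = 0.05606 K/W
R_total = 0.08373 K/W
Q = ΔT/R_total = 332/0.08373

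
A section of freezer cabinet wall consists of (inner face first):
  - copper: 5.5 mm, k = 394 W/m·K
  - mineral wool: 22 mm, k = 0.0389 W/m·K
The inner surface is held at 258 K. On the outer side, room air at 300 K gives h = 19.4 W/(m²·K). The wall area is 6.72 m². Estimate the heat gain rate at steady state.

Q ≈ 457 W

Model the wall as resistances in series:
R_copper = L/(kA) = 0.0055/(394×6.72) = 2.077×10^-6 K/W
R_mineral wool = L/(kA) = 0.022/(0.0389×6.72) = 0.08416 K/W
R_outer film = 1/(h_o·A) = 1/(19.4×6.72) = 0.007671 K/W
R_total = 0.09183 K/W
Q = ΔT / R_total = 42 / 0.09183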